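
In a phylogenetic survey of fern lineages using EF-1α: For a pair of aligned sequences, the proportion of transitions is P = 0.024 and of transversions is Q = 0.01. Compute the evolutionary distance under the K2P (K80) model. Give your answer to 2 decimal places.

Under the Kimura two-parameter model, d = −½ ln(1 − 2P − Q) − ¼ ln(1 − 2Q).
1 − 2P − Q = 0.942, giving −½ ln(0.942) = 0.029875.
1 − 2Q = 0.98, giving −¼ ln(0.98) = 0.005051.
d = 0.029875 + 0.005051 = 0.034926.

0.03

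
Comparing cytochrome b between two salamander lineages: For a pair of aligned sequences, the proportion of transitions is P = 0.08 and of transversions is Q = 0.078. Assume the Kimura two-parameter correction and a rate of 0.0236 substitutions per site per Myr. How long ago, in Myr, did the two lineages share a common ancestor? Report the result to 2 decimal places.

Under the Kimura two-parameter model, d = −½ ln(1 − 2P − Q) − ¼ ln(1 − 2Q).
1 − 2P − Q = 0.762, giving −½ ln(0.762) = 0.135904.
1 − 2Q = 0.844, giving −¼ ln(0.844) = 0.042401.
d = 0.135904 + 0.042401 = 0.178305.
Under a molecular clock d = 2μt, so t = d/(2μ) = 0.178305 / (2 × 0.0236) = 3.78 Myr.

3.78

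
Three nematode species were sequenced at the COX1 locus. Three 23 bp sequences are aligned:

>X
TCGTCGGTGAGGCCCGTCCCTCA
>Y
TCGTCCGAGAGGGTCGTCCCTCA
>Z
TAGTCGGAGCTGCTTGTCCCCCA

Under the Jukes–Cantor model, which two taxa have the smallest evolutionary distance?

X–Y: 4/23 differ, p = 0.174, d = 0.198.
X–Z: 7/23 differ, p = 0.304, d = 0.390.
Y–Z: 7/23 differ, p = 0.304, d = 0.390.
The smallest distance is between X and Y.

X and Y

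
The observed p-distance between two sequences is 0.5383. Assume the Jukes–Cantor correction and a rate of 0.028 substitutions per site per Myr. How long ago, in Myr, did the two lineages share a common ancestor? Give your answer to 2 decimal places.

16.94

d = −(3/4) ln(1 − 4p/3) = −0.75 ln(1 − 0.717733) = −0.75 ln(0.282267)
  = −0.75 × (-1.264902) = 0.948677 substitutions/site.
Under a molecular clock d = 2μt, so t = d/(2μ) = 0.948677 / (2 × 0.028) = 16.94 Myr.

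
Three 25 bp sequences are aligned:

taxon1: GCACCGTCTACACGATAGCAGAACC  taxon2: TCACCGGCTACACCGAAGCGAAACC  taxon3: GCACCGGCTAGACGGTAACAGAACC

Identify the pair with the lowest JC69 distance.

taxon1–taxon2: 7/25 differ, p = 0.280, d = 0.351.
taxon1–taxon3: 4/25 differ, p = 0.160, d = 0.180.
taxon2–taxon3: 7/25 differ, p = 0.280, d = 0.351.
The smallest distance is between taxon1 and taxon3.

taxon1 and taxon3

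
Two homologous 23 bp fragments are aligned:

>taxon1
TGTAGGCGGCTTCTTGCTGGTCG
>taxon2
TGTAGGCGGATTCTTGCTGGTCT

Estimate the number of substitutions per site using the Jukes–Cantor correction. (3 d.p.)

The sequences differ at 2 of 23 sites (10, 23), so p = 2/23 ≈ 0.086957.
d = −(3/4) ln(1 − 4p/3) = −0.75 ln(1 − 0.115943) = −0.75 ln(0.884057)
  = −0.75 × (-0.123234) = 0.092426 substitutions/site.

0.092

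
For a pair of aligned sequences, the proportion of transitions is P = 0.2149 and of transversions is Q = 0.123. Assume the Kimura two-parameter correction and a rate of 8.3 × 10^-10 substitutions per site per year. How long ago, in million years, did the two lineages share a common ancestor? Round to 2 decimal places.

Under the Kimura two-parameter model, d = −½ ln(1 − 2P − Q) − ¼ ln(1 − 2Q).
1 − 2P − Q = 0.4472, giving −½ ln(0.4472) = 0.402375.
1 − 2Q = 0.754, giving −¼ ln(0.754) = 0.070591.
d = 0.402375 + 0.070591 = 0.472966.
Under a molecular clock d = 2μt, so t = d/(2μ) = 0.472966 / (2 × 8.3 × 10^-10) = 284.92 million years.

284.92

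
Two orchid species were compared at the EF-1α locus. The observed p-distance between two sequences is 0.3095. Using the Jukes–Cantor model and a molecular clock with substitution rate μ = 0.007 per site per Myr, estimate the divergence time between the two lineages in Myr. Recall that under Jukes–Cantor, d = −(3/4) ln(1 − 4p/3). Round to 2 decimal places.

28.51

d = −(3/4) ln(1 − 4p/3) = −0.75 ln(1 − 0.412667) = −0.75 ln(0.587333)
  = −0.75 × (-0.532163) = 0.399122 substitutions/site.
Under a molecular clock d = 2μt, so t = d/(2μ) = 0.399122 / (2 × 0.007) = 28.51 Myr.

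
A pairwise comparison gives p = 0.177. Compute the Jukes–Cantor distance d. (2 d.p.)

0.20

d = −(3/4) ln(1 − 4p/3) = −0.75 ln(1 − 0.236) = −0.75 ln(0.764)
  = −0.75 × (-0.269187) = 0.201890 substitutions/site.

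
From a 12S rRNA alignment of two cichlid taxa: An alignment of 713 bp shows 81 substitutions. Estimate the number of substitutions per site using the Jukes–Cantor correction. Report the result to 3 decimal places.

p = 81/713 ≈ 0.113604.
d = −(3/4) ln(1 − 4p/3) = −0.75 ln(1 − 0.151472) = −0.75 ln(0.848528)
  = −0.75 × (-0.164252) = 0.123189 substitutions/site.

0.123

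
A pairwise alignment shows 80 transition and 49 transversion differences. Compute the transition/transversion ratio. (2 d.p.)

R = 80/49 = 1.632653… ≈ 1.63 (to 2 d.p.).

1.63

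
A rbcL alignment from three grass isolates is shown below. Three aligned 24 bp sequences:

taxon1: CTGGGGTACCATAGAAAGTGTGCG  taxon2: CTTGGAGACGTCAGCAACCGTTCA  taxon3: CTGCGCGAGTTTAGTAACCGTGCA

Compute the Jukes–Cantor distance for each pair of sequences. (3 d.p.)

taxon1–taxon2: 11/24 sites differ → p ≈ 0.458333, d = −0.75 ln(1 − 0.611111) = 0.708346 ≈ 0.708.
taxon1–taxon3: 10/24 sites differ → p ≈ 0.416667, d = −0.75 ln(1 − 0.555556) = 0.608198 ≈ 0.608.
taxon2–taxon3: 8/24 sites differ → p ≈ 0.333333, d = −0.75 ln(1 − 0.444444) = 0.440839 ≈ 0.441.

d(taxon1,taxon2) = 0.708, d(taxon1,taxon3) = 0.608, d(taxon2,taxon3) = 0.441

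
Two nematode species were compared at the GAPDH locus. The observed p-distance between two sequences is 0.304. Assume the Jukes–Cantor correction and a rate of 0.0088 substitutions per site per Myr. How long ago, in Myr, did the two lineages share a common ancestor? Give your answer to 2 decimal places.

d = −(3/4) ln(1 − 4p/3) = −0.75 ln(1 − 0.405333) = −0.75 ln(0.594667)
  = −0.75 × (-0.519754) = 0.389816 substitutions/site.
Under a molecular clock d = 2μt, so t = d/(2μ) = 0.389816 / (2 × 0.0088) = 22.15 Myr.

22.15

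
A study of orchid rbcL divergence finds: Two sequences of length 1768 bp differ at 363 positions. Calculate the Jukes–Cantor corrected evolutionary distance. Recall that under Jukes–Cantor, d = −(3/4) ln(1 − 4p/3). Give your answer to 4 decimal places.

p = 363/1768 ≈ 0.205317.
d = −(3/4) ln(1 − 4p/3) = −0.75 ln(1 − 0.273756) = −0.75 ln(0.726244)
  = −0.75 × (-0.319869) = 0.239902 substitutions/site.

0.2399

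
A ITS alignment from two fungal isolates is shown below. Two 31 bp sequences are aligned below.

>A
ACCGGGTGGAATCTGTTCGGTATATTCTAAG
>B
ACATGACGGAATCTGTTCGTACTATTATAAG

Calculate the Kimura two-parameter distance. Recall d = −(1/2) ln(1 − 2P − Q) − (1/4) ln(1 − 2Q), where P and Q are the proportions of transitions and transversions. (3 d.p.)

Of 31 sites, 2 differences are transitions and 6 are transversions, so P = 2/31 ≈ 0.064516 and Q = 6/31 ≈ 0.193548.
Under the Kimura two-parameter model, d = −½ ln(1 − 2P − Q) − ¼ ln(1 − 2Q).
1 − 2P − Q = 0.67742, giving −½ ln(0.67742) = 0.194732.
1 − 2Q = 0.612904, giving −¼ ln(0.612904) = 0.122387.
d = 0.194732 + 0.122387 = 0.317119.

0.317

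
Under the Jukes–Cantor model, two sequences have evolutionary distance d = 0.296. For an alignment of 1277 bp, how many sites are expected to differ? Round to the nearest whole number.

312

Invert JC69: p = (3/4)(1 − e^(−4d/3)) = 0.75 × (1 − e^(-0.394667)) = 0.75 × (1 − 0.673904) = 0.244572.
Expected differing sites = pL ≈ 0.244572 × 1277 = 312.318444 ≈ 312.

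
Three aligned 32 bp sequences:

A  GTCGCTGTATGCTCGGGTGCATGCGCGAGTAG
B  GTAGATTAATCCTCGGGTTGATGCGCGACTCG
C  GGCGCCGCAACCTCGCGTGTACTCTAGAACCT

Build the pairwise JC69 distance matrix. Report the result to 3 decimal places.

d(A,B) = 0.353, d(A,C) = 0.736, d(B,C) = 0.924

A–B: 9/32 sites differ → p = 0.28125, d = −0.75 ln(1 − 0.375) = 0.352503 ≈ 0.353.
A–C: 15/32 sites differ → p = 0.46875, d = −0.75 ln(1 − 0.625) = 0.735622 ≈ 0.736.
B–C: 17/32 sites differ → p = 0.53125, d = −0.75 ln(1 − 0.708333) = 0.924107 ≈ 0.924.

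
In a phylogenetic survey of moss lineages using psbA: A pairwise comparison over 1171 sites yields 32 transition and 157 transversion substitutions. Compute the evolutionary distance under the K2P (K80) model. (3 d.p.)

0.183

P = 32/1171 ≈ 0.027327 and Q = 157/1171 ≈ 0.134073.
Under the Kimura two-parameter model, d = −½ ln(1 − 2P − Q) − ¼ ln(1 − 2Q).
1 − 2P − Q = 0.811273, giving −½ ln(0.811273) = 0.104575.
1 − 2Q = 0.731854, giving −¼ ln(0.731854) = 0.078044.
d = 0.104575 + 0.078044 = 0.182619.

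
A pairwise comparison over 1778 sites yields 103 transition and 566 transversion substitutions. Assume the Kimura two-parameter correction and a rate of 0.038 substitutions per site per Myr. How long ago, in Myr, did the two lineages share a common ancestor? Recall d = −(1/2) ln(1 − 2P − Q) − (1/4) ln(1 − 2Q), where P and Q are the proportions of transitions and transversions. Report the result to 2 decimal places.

7.08

P = 103/1778 ≈ 0.05793 and Q = 566/1778 ≈ 0.318335.
Under the Kimura two-parameter model, d = −½ ln(1 − 2P − Q) − ¼ ln(1 − 2Q).
1 − 2P − Q = 0.565805, giving −½ ln(0.565805) = 0.284753.
1 − 2Q = 0.36333, giving −¼ ln(0.36333) = 0.253111.
d = 0.284753 + 0.253111 = 0.537864.
Under a molecular clock d = 2μt, so t = d/(2μ) = 0.537864 / (2 × 0.038) = 7.08 Myr.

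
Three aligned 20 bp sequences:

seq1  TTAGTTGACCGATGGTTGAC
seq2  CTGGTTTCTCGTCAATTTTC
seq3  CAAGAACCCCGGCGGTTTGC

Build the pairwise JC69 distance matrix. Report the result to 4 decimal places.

seq1–seq2: 11/20 sites differ → p = 0.55, d = −0.75 ln(1 − 0.733333) = 0.991316 ≈ 0.9913.
seq1–seq3: 10/20 sites differ → p = 0.5, d = −0.75 ln(1 − 0.666667) = 0.823960 ≈ 0.8240.
seq2–seq3: 10/20 sites differ → p = 0.5, d = −0.75 ln(1 − 0.666667) = 0.823960 ≈ 0.8240.

d(seq1,seq2) = 0.9913, d(seq1,seq3) = 0.8240, d(seq2,seq3) = 0.8240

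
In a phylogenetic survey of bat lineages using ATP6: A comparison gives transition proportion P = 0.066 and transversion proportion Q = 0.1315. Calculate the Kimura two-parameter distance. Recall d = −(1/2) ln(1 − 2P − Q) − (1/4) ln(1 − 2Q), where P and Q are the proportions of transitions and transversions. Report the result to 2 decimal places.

Under the Kimura two-parameter model, d = −½ ln(1 − 2P − Q) − ¼ ln(1 − 2Q).
1 − 2P − Q = 0.7365, giving −½ ln(0.7365) = 0.152923.
1 − 2Q = 0.737, giving −¼ ln(0.737) = 0.076292.
d = 0.152923 + 0.076292 = 0.229215.

0.23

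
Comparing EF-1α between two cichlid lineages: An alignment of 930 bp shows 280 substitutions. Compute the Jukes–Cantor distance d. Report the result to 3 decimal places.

0.385

p = 280/930 ≈ 0.301075.
d = −(3/4) ln(1 − 4p/3) = −0.75 ln(1 − 0.401433) = −0.75 ln(0.598567)
  = −0.75 × (-0.513217) = 0.384913 substitutions/site.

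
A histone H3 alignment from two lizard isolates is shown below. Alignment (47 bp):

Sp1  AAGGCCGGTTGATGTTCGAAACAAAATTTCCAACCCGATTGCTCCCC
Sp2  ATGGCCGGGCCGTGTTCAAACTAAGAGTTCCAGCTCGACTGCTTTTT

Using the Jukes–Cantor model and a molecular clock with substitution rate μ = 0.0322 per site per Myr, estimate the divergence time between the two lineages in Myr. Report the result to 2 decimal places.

7.67

The sequences differ at 17 of 47 sites, so p = 17/47 ≈ 0.361702.
d = −(3/4) ln(1 − 4p/3) = −0.75 ln(1 − 0.482269) = −0.75 ln(0.517731)
  = −0.75 × (-0.658299) = 0.493724 substitutions/site.
Under a molecular clock d = 2μt, so t = d/(2μ) = 0.493724 / (2 × 0.0322) = 7.67 Myr.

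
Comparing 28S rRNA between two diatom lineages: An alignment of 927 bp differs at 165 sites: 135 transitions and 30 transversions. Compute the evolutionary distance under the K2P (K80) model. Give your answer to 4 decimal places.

0.2122

P = 135/927 ≈ 0.145631 and Q = 30/927 ≈ 0.032362.
Under the Kimura two-parameter model, d = −½ ln(1 − 2P − Q) − ¼ ln(1 − 2Q).
1 − 2P − Q = 0.676376, giving −½ ln(0.676376) = 0.195503.
1 − 2Q = 0.935276, giving −¼ ln(0.935276) = 0.016728.
d = 0.195503 + 0.016728 = 0.212231.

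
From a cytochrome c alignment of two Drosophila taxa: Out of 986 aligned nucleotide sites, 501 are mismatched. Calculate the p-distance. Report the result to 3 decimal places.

p = 501/986 = 0.508113… ≈ 0.508 (to 3 d.p.).

0.508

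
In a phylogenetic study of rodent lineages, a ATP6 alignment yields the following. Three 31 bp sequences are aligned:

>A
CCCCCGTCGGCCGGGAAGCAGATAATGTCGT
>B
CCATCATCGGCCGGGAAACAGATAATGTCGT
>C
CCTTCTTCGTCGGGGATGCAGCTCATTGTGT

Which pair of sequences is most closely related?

A–B: 4/31 differ, p = 0.129, d = 0.142.
A–C: 11/31 differ, p = 0.355, d = 0.481.
B–C: 11/31 differ, p = 0.355, d = 0.481.
The smallest distance is between A and B.

A and B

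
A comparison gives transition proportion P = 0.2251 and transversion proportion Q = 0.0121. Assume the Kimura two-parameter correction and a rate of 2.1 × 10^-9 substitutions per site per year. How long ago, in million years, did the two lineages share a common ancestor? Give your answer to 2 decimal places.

75.32

Under the Kimura two-parameter model, d = −½ ln(1 − 2P − Q) − ¼ ln(1 − 2Q).
1 − 2P − Q = 0.5377, giving −½ ln(0.5377) = 0.310227.
1 − 2Q = 0.9758, giving −¼ ln(0.9758) = 0.006124.
d = 0.310227 + 0.006124 = 0.316351.
Under a molecular clock d = 2μt, so t = d/(2μ) = 0.316351 / (2 × 2.1 × 10^-9) = 75.32 million years.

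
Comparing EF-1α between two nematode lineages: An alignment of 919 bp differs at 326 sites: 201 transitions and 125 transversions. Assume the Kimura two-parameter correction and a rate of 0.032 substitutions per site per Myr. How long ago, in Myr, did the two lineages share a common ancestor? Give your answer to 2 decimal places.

P = 201/919 ≈ 0.218716 and Q = 125/919 ≈ 0.136017.
Under the Kimura two-parameter model, d = −½ ln(1 − 2P − Q) − ¼ ln(1 − 2Q).
1 − 2P − Q = 0.426551, giving −½ ln(0.426551) = 0.426012.
1 − 2Q = 0.727966, giving −¼ ln(0.727966) = 0.079375.
d = 0.426012 + 0.079375 = 0.505387.
Under a molecular clock d = 2μt, so t = d/(2μ) = 0.505387 / (2 × 0.032) = 7.90 Myr.

7.90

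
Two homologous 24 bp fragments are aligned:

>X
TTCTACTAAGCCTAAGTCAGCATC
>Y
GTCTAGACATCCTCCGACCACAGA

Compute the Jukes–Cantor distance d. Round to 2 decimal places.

0.82

The sequences differ at 12 of 24 sites, so p = 12/24 = 0.5.
d = −(3/4) ln(1 − 4p/3) = −0.75 ln(1 − 0.666667) = −0.75 ln(0.333333)
  = −0.75 × (-1.098613) = 0.823960 substitutions/site.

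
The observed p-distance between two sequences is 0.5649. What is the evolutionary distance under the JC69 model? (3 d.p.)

1.049

d = −(3/4) ln(1 − 4p/3) = −0.75 ln(1 − 0.7532) = −0.75 ln(0.2468)
  = −0.75 × (-1.399177) = 1.049383 substitutions/site.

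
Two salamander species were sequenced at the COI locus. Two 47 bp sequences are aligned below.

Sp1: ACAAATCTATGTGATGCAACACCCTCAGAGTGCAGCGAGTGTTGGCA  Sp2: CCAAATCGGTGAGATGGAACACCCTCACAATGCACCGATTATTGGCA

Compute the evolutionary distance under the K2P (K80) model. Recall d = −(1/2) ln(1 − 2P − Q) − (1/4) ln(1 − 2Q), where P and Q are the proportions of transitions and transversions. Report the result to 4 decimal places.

0.2503

Of 47 sites, 3 differences are transitions and 7 are transversions, so P = 3/47 ≈ 0.06383 and Q = 7/47 ≈ 0.148936.
Under the Kimura two-parameter model, d = −½ ln(1 − 2P − Q) − ¼ ln(1 − 2Q).
1 − 2P − Q = 0.723404, giving −½ ln(0.723404) = 0.161894.
1 − 2Q = 0.702128, giving −¼ ln(0.702128) = 0.088410.
d = 0.161894 + 0.088410 = 0.250304.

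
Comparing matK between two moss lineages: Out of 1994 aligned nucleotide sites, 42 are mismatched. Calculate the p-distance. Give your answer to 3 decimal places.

0.021

p = 42/1994 = 0.021063… ≈ 0.021 (to 3 d.p.).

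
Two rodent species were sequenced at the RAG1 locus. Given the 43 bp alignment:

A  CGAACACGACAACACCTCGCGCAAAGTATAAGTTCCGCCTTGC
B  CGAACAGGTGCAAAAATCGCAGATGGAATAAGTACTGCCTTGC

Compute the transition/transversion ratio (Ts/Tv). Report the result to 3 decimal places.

Transitions are A↔G and C↔T; transversions are all other mismatches.
Transitions: 3. Transversions: 11.
R = 3/11 = 0.272727… ≈ 0.273 (to 3 d.p.).

0.273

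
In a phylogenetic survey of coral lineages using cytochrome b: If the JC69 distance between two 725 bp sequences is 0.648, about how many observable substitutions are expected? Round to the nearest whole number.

Invert JC69: p = (3/4)(1 − e^(−4d/3)) = 0.75 × (1 − e^(-0.864)) = 0.75 × (1 − 0.421473) = 0.433895.
Expected differing sites = pL ≈ 0.433895 × 725 = 314.573875 ≈ 315.

315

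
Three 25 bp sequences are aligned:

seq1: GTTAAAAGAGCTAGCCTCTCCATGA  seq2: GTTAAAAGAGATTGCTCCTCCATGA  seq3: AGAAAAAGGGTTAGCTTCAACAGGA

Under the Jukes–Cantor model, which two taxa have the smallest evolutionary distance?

seq1 and seq2

seq1–seq2: 4/25 differ, p = 0.160, d = 0.180.
seq1–seq3: 9/25 differ, p = 0.360, d = 0.490.
seq2–seq3: 10/25 differ, p = 0.400, d = 0.572.
The smallest distance is between seq1 and seq2.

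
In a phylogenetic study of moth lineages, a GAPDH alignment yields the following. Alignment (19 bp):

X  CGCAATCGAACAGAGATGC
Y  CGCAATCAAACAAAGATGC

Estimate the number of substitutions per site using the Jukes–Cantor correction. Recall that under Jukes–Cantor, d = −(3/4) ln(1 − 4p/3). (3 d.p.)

0.113

The sequences differ at 2 of 19 sites (8, 13), so p = 2/19 ≈ 0.105263.
d = −(3/4) ln(1 − 4p/3) = −0.75 ln(1 − 0.140351) = −0.75 ln(0.859649)
  = −0.75 × (-0.151231) = 0.113423 substitutions/site.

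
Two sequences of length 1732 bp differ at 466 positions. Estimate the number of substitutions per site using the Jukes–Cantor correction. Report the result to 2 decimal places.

0.33

p = 466/1732 ≈ 0.269053.
d = −(3/4) ln(1 − 4p/3) = −0.75 ln(1 − 0.358737) = −0.75 ln(0.641263)
  = −0.75 × (-0.444316) = 0.333237 substitutions/site.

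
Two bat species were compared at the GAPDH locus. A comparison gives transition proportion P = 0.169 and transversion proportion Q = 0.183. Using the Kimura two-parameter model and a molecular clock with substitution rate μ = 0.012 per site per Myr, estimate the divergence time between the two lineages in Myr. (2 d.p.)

Under the Kimura two-parameter model, d = −½ ln(1 − 2P − Q) − ¼ ln(1 − 2Q).
1 − 2P − Q = 0.479, giving −½ ln(0.479) = 0.368027.
1 − 2Q = 0.634, giving −¼ ln(0.634) = 0.113927.
d = 0.368027 + 0.113927 = 0.481954.
Under a molecular clock d = 2μt, so t = d/(2μ) = 0.481954 / (2 × 0.012) = 20.08 Myr.

20.08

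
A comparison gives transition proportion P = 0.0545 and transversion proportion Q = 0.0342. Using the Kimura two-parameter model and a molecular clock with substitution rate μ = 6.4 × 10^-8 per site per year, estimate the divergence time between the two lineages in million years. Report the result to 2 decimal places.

Under the Kimura two-parameter model, d = −½ ln(1 − 2P − Q) − ¼ ln(1 − 2Q).
1 − 2P − Q = 0.8568, giving −½ ln(0.8568) = 0.077275.
1 − 2Q = 0.9316, giving −¼ ln(0.9316) = 0.017713.
d = 0.077275 + 0.017713 = 0.094988.
Under a molecular clock d = 2μt, so t = d/(2μ) = 0.094988 / (2 × 6.4 × 10^-8) = 0.74 million years.

0.74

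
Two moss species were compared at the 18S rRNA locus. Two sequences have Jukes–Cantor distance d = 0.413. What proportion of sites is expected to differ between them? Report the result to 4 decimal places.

p = (3/4)(1 − e^(−4d/3)) = 0.75 × (1 − e^(-0.550667)) = 0.75 × (1 − 0.576565) = 0.317576.

0.3176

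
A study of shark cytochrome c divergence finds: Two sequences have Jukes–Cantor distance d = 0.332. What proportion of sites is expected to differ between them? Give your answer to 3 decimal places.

0.268

p = (3/4)(1 − e^(−4d/3)) = 0.75 × (1 − e^(-0.442667)) = 0.75 × (1 − 0.642321) = 0.268259.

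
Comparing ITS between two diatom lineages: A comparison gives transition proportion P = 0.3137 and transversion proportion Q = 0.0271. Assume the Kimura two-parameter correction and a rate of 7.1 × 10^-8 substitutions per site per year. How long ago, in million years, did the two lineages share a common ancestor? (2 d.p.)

3.84

Under the Kimura two-parameter model, d = −½ ln(1 − 2P − Q) − ¼ ln(1 − 2Q).
1 − 2P − Q = 0.3455, giving −½ ln(0.3455) = 0.531381.
1 − 2Q = 0.9458, giving −¼ ln(0.9458) = 0.013931.
d = 0.531381 + 0.013931 = 0.545312.
Under a molecular clock d = 2μt, so t = d/(2μ) = 0.545312 / (2 × 7.1 × 10^-8) = 3.84 million years.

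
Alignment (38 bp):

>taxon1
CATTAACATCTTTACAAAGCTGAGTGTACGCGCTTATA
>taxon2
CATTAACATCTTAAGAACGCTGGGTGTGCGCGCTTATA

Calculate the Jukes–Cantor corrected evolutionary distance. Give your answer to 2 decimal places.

0.14

The sequences differ at 5 of 38 sites (13, 15, 18, 23, 28), so p = 5/38 ≈ 0.131579.
d = −(3/4) ln(1 − 4p/3) = −0.75 ln(1 − 0.175439) = −0.75 ln(0.824561)
  = −0.75 × (-0.192904) = 0.144678 substitutions/site.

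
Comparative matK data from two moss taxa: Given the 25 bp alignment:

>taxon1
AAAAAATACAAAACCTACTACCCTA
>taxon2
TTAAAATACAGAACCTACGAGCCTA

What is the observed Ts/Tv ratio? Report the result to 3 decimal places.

0.250

Transitions are A↔G and C↔T; transversions are all other mismatches.
Transitions: 1. Transversions: 4.
R = 1/4 = 0.250.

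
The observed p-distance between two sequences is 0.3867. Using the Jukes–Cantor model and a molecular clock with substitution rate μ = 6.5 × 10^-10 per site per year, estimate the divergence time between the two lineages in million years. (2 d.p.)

418.18

d = −(3/4) ln(1 − 4p/3) = −0.75 ln(1 − 0.5156) = −0.75 ln(0.4844)
  = −0.75 × (-0.724844) = 0.543633 substitutions/site.
Under a molecular clock d = 2μt, so t = d/(2μ) = 0.543633 / (2 × 6.5 × 10^-10) = 418.18 million years.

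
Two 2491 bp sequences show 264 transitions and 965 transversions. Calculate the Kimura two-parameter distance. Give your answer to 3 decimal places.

P = 264/2491 ≈ 0.105982 and Q = 965/2491 ≈ 0.387395.
Under the Kimura two-parameter model, d = −½ ln(1 − 2P − Q) − ¼ ln(1 − 2Q).
1 − 2P − Q = 0.400641, giving −½ ln(0.400641) = 0.457345.
1 − 2Q = 0.22521, giving −¼ ln(0.22521) = 0.372680.
d = 0.457345 + 0.372680 = 0.830025.

0.830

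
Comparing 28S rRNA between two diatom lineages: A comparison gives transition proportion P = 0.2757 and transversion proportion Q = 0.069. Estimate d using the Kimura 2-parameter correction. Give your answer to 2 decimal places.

0.52

Under the Kimura two-parameter model, d = −½ ln(1 − 2P − Q) − ¼ ln(1 − 2Q).
1 − 2P − Q = 0.3796, giving −½ ln(0.3796) = 0.484319.
1 − 2Q = 0.862, giving −¼ ln(0.862) = 0.037125.
d = 0.484319 + 0.037125 = 0.521444.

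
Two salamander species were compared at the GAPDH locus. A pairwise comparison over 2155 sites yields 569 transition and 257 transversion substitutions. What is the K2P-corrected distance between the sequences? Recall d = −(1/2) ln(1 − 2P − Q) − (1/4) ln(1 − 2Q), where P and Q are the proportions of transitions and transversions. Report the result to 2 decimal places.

P = 569/2155 ≈ 0.264037 and Q = 257/2155 ≈ 0.119258.
Under the Kimura two-parameter model, d = −½ ln(1 − 2P − Q) − ¼ ln(1 − 2Q).
1 − 2P − Q = 0.352668, giving −½ ln(0.352668) = 0.521114.
1 − 2Q = 0.761484, giving −¼ ln(0.761484) = 0.068122.
d = 0.521114 + 0.068122 = 0.589236.

0.59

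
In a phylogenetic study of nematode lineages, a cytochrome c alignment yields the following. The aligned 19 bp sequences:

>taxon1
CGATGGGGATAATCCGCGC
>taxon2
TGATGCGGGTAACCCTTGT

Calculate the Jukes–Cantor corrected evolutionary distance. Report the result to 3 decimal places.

0.507

The sequences differ at 7 of 19 sites (1, 6, 9, 13, 16, 17, 19), so p = 7/19 ≈ 0.368421.
d = −(3/4) ln(1 − 4p/3) = −0.75 ln(1 − 0.491228) = −0.75 ln(0.508772)
  = −0.75 × (-0.675755) = 0.506816 substitutions/site.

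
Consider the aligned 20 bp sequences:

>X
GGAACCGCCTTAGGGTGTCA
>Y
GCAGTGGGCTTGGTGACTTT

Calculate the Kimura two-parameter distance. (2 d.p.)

Of 20 sites, 4 differences are transitions and 7 are transversions, so P = 4/20 = 0.2 and Q = 7/20 = 0.35.
Under the Kimura two-parameter model, d = −½ ln(1 − 2P − Q) − ¼ ln(1 − 2Q).
1 − 2P − Q = 0.25, giving −½ ln(0.25) = 0.693147.
1 − 2Q = 0.3, giving −¼ ln(0.3) = 0.300993.
d = 0.693147 + 0.300993 = 0.994140.

0.99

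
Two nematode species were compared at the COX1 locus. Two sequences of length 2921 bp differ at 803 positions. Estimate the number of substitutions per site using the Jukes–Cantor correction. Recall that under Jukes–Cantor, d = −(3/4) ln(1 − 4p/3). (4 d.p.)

p = 803/2921 ≈ 0.274906.
d = −(3/4) ln(1 − 4p/3) = −0.75 ln(1 − 0.366541) = −0.75 ln(0.633459)
  = −0.75 × (-0.456560) = 0.342420 substitutions/site.

0.3424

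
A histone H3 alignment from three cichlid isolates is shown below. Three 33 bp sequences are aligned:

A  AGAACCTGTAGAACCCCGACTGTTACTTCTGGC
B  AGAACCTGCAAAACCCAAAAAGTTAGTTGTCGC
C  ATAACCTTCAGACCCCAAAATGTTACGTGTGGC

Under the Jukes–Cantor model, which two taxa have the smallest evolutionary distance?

A–B: 9/33 differ, p = 0.273, d = 0.339.
A–C: 9/33 differ, p = 0.273, d = 0.339.
B–C: 8/33 differ, p = 0.242, d = 0.293.
The smallest distance is between B and C.

B and C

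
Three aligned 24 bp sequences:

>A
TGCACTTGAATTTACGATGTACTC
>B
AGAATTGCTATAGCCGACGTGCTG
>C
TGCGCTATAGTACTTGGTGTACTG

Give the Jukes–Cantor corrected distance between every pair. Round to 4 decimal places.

d(A,B) = 0.8240, d(A,C) = 0.6082, d(B,C) = 1.1281

A–B: 12/24 sites differ → p = 0.5, d = −0.75 ln(1 − 0.666667) = 0.823960 ≈ 0.8240.
A–C: 10/24 sites differ → p ≈ 0.416667, d = −0.75 ln(1 − 0.555556) = 0.608198 ≈ 0.6082.
B–C: 14/24 sites differ → p ≈ 0.583333, d = −0.75 ln(1 − 0.777777) = 1.128055 ≈ 1.1281.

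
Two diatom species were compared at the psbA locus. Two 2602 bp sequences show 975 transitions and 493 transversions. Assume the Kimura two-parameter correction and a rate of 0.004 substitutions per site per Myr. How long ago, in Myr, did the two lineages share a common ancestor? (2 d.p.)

P = 975/2602 ≈ 0.374712 and Q = 493/2602 ≈ 0.18947.
Under the Kimura two-parameter model, d = −½ ln(1 − 2P − Q) − ¼ ln(1 − 2Q).
1 − 2P − Q = 0.061106, giving −½ ln(0.061106) = 1.397573.
1 − 2Q = 0.62106, giving −¼ ln(0.62106) = 0.119082.
d = 1.397573 + 0.119082 = 1.516655.
Under a molecular clock d = 2μt, so t = d/(2μ) = 1.516655 / (2 × 0.004) = 189.58 Myr.

189.58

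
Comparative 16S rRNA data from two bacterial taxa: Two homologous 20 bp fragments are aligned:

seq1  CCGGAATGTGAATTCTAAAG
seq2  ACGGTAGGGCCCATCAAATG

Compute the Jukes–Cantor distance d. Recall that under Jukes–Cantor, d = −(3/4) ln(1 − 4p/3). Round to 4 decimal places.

0.8240

The sequences differ at 10 of 20 sites (1, 5, 7, 9, 10, 11, 12, 13, 16, 19), so p = 10/20 = 0.5.
d = −(3/4) ln(1 − 4p/3) = −0.75 ln(1 − 0.666667) = −0.75 ln(0.333333)
  = −0.75 × (-1.098613) = 0.823960 substitutions/site.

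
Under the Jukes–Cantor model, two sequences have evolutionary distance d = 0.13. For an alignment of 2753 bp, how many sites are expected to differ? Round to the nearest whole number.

329

Invert JC69: p = (3/4)(1 − e^(−4d/3)) = 0.75 × (1 − e^(-0.173333)) = 0.75 × (1 − 0.840858) = 0.119357.
Expected differing sites = pL ≈ 0.119357 × 2753 = 328.589821 ≈ 329.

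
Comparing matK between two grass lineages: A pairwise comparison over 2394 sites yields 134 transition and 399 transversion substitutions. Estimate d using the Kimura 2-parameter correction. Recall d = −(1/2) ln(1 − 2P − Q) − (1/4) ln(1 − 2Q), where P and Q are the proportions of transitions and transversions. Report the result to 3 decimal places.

0.265

P = 134/2394 ≈ 0.055973 and Q = 399/2394 ≈ 0.166667.
Under the Kimura two-parameter model, d = −½ ln(1 − 2P − Q) − ¼ ln(1 − 2Q).
1 − 2P − Q = 0.721387, giving −½ ln(0.721387) = 0.163290.
1 − 2Q = 0.666666, giving −¼ ln(0.666666) = 0.101367.
d = 0.163290 + 0.101367 = 0.264657.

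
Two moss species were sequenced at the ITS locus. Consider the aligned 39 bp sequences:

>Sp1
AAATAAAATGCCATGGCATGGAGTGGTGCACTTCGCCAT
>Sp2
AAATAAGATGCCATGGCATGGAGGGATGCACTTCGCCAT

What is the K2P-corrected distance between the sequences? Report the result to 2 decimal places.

Of 39 sites, 2 differences are transitions and 1 are transversions, so P = 2/39 ≈ 0.051282 and Q = 1/39 ≈ 0.025641.
Under the Kimura two-parameter model, d = −½ ln(1 − 2P − Q) − ¼ ln(1 − 2Q).
1 − 2P − Q = 0.871795, giving −½ ln(0.871795) = 0.068600.
1 − 2Q = 0.948718, giving −¼ ln(0.948718) = 0.013161.
d = 0.068600 + 0.013161 = 0.081761.

0.08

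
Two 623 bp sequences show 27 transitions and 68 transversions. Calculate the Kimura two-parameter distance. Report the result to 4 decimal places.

0.1705

P = 27/623 ≈ 0.043339 and Q = 68/623 ≈ 0.109149.
Under the Kimura two-parameter model, d = −½ ln(1 − 2P − Q) − ¼ ln(1 − 2Q).
1 − 2P − Q = 0.804173, giving −½ ln(0.804173) = 0.108970.
1 − 2Q = 0.781702, giving −¼ ln(0.781702) = 0.061570.
d = 0.108970 + 0.061570 = 0.170540.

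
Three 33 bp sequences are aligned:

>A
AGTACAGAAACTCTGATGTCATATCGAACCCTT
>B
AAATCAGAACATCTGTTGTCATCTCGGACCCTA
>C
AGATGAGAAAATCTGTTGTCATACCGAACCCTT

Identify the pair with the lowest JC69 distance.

A–B: 9/33 differ, p = 0.273, d = 0.339.
A–C: 6/33 differ, p = 0.182, d = 0.208.
B–C: 7/33 differ, p = 0.212, d = 0.249.
The smallest distance is between A and C.

A and C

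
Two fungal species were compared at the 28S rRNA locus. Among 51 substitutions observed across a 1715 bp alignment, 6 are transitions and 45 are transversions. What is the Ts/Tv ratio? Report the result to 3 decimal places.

0.133

R = 6/45 = 0.133333… ≈ 0.133 (to 3 d.p.).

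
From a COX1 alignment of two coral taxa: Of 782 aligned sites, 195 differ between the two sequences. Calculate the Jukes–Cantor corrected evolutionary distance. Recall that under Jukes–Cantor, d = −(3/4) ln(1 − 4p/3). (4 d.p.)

0.3031

p = 195/782 ≈ 0.249361.
d = −(3/4) ln(1 − 4p/3) = −0.75 ln(1 − 0.332481) = −0.75 ln(0.667519)
  = −0.75 × (-0.404187) = 0.303140 substitutions/site.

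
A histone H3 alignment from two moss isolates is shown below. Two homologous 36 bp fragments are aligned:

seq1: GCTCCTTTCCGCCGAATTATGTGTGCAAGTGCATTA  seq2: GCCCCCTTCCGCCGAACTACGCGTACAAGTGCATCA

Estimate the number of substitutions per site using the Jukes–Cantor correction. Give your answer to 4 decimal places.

The sequences differ at 7 of 36 sites (3, 6, 17, 20, 22, 25, 35), so p = 7/36 ≈ 0.194444.
d = −(3/4) ln(1 − 4p/3) = −0.75 ln(1 − 0.259259) = −0.75 ln(0.740741)
  = −0.75 × (-0.300104) = 0.225078 substitutions/site.

0.2251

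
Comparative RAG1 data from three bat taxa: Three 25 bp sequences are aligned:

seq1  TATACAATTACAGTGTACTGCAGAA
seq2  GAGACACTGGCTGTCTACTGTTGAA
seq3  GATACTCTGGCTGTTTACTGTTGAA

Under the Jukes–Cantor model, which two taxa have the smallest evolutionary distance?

seq1–seq2: 9/25 differ, p = 0.360, d = 0.490.
seq1–seq3: 9/25 differ, p = 0.360, d = 0.490.
seq2–seq3: 3/25 differ, p = 0.120, d = 0.131.
The smallest distance is between seq2 and seq3.

seq2 and seq3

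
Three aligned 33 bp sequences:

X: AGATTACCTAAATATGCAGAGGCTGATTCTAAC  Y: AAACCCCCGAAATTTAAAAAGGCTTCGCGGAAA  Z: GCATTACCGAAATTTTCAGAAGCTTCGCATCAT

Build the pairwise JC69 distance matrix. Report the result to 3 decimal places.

X–Y: 16/33 sites differ → p ≈ 0.484848, d = −0.75 ln(1 − 0.646464) = 0.779827 ≈ 0.780.
X–Z: 13/33 sites differ → p ≈ 0.393939, d = −0.75 ln(1 − 0.525252) = 0.558728 ≈ 0.559.
Y–Z: 13/33 sites differ → p ≈ 0.393939, d = −0.75 ln(1 − 0.525252) = 0.558728 ≈ 0.559.

d(X,Y) = 0.780, d(X,Z) = 0.559, d(Y,Z) = 0.559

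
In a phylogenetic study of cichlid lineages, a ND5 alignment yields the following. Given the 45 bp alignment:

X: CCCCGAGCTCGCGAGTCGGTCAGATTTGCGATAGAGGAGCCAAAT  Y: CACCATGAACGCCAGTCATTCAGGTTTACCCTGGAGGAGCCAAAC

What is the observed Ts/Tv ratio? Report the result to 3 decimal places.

0.750

Transitions are A↔G and C↔T; transversions are all other mismatches.
Transitions: 6. Transversions: 8.
R = 6/8 = 0.750.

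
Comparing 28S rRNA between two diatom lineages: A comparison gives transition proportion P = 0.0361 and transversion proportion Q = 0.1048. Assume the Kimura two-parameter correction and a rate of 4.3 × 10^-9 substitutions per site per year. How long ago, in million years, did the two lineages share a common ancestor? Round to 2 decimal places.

18.16

Under the Kimura two-parameter model, d = −½ ln(1 − 2P − Q) − ¼ ln(1 − 2Q).
1 − 2P − Q = 0.823, giving −½ ln(0.823) = 0.097400.
1 − 2Q = 0.7904, giving −¼ ln(0.7904) = 0.058804.
d = 0.097400 + 0.058804 = 0.156204.
Under a molecular clock d = 2μt, so t = d/(2μ) = 0.156204 / (2 × 4.3 × 10^-9) = 18.16 million years.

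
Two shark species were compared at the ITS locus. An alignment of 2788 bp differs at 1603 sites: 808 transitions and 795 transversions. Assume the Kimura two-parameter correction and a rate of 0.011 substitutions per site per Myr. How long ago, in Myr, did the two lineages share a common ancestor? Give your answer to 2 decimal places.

P = 808/2788 ≈ 0.289813 and Q = 795/2788 ≈ 0.285151.
Under the Kimura two-parameter model, d = −½ ln(1 − 2P − Q) − ¼ ln(1 − 2Q).
1 − 2P − Q = 0.135223, giving −½ ln(0.135223) = 1.000415.
1 − 2Q = 0.429698, giving −¼ ln(0.429698) = 0.211168.
d = 1.000415 + 0.211168 = 1.211583.
Under a molecular clock d = 2μt, so t = d/(2μ) = 1.211583 / (2 × 0.011) = 55.07 Myr.

55.07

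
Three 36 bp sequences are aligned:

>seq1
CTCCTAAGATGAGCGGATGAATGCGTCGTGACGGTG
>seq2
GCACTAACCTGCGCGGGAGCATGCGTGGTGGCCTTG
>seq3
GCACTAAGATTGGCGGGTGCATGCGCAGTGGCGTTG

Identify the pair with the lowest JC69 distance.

seq1–seq2: 13/36 differ, p = 0.361, d = 0.493.
seq1–seq3: 11/36 differ, p = 0.306, d = 0.392.
seq2–seq3: 8/36 differ, p = 0.222, d = 0.264.
The smallest distance is between seq2 and seq3.

seq2 and seq3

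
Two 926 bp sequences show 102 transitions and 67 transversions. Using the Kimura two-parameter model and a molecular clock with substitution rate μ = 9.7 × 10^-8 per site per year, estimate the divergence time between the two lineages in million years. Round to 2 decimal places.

P = 102/926 ≈ 0.110151 and Q = 67/926 ≈ 0.072354.
Under the Kimura two-parameter model, d = −½ ln(1 − 2P − Q) − ¼ ln(1 − 2Q).
1 − 2P − Q = 0.707344, giving −½ ln(0.707344) = 0.173119.
1 − 2Q = 0.855292, giving −¼ ln(0.855292) = 0.039078.
d = 0.173119 + 0.039078 = 0.212197.
Under a molecular clock d = 2μt, so t = d/(2μ) = 0.212197 / (2 × 9.7 × 10^-8) = 1.09 million years.

1.09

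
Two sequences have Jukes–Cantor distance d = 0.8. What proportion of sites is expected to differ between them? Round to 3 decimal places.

0.492

p = (3/4)(1 − e^(−4d/3)) = 0.75 × (1 − e^(-1.066667)) = 0.75 × (1 − 0.344154) = 0.491885.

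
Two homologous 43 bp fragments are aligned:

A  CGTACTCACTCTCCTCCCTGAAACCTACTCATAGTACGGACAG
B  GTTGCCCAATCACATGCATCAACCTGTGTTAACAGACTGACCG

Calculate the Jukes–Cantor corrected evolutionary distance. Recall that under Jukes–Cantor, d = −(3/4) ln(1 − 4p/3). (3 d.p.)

0.860

The sequences differ at 22 of 43 sites, so p = 22/43 ≈ 0.511628.
d = −(3/4) ln(1 − 4p/3) = −0.75 ln(1 − 0.682171) = −0.75 ln(0.317829)
  = −0.75 × (-1.146242) = 0.859682 substitutions/site.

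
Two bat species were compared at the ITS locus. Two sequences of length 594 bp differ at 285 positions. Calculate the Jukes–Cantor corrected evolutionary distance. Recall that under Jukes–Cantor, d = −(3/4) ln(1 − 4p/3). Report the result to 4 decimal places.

0.7657

p = 285/594 ≈ 0.479798.
d = −(3/4) ln(1 − 4p/3) = −0.75 ln(1 − 0.639731) = −0.75 ln(0.360269)
  = −0.75 × (-1.020904) = 0.765678 substitutions/site.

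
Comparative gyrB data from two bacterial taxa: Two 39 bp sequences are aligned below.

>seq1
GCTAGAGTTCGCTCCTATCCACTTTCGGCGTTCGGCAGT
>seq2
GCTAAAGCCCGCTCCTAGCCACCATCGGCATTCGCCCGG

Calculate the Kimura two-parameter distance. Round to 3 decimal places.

0.317

Of 39 sites, 5 differences are transitions and 5 are transversions, so P = 5/39 ≈ 0.128205 and Q = 5/39 ≈ 0.128205.
Under the Kimura two-parameter model, d = −½ ln(1 − 2P − Q) − ¼ ln(1 − 2Q).
1 − 2P − Q = 0.615385, giving −½ ln(0.615385) = 0.242754.
1 − 2Q = 0.74359, giving −¼ ln(0.74359) = 0.074066.
d = 0.242754 + 0.074066 = 0.316820.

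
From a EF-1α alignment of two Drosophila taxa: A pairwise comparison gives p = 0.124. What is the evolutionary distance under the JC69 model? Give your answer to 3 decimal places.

d = −(3/4) ln(1 − 4p/3) = −0.75 ln(1 − 0.165333) = −0.75 ln(0.834667)
  = −0.75 × (-0.180722) = 0.135542 substitutions/site.

0.136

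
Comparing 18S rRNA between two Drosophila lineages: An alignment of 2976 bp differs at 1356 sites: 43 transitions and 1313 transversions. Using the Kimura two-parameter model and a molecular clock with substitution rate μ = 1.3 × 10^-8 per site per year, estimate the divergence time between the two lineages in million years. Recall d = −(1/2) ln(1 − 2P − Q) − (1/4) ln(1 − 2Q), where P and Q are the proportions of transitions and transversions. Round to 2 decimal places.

32.79

P = 43/2976 ≈ 0.014449 and Q = 1313/2976 ≈ 0.441196.
Under the Kimura two-parameter model, d = −½ ln(1 − 2P − Q) − ¼ ln(1 − 2Q).
1 − 2P − Q = 0.529906, giving −½ ln(0.529906) = 0.317528.
1 − 2Q = 0.117608, giving −¼ ln(0.117608) = 0.535100.
d = 0.317528 + 0.535100 = 0.852628.
Under a molecular clock d = 2μt, so t = d/(2μ) = 0.852628 / (2 × 1.3 × 10^-8) = 32.79 million years.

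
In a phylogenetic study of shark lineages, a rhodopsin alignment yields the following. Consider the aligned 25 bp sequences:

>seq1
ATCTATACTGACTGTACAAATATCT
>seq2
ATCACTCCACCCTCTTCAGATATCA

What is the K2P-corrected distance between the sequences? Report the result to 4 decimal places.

Of 25 sites, 1 differences are transitions and 9 are transversions, so P = 1/25 = 0.04 and Q = 9/25 = 0.36.
Under the Kimura two-parameter model, d = −½ ln(1 − 2P − Q) − ¼ ln(1 − 2Q).
1 − 2P − Q = 0.56, giving −½ ln(0.56) = 0.289909.
1 − 2Q = 0.28, giving −¼ ln(0.28) = 0.318241.
d = 0.289909 + 0.318241 = 0.608150.

0.6082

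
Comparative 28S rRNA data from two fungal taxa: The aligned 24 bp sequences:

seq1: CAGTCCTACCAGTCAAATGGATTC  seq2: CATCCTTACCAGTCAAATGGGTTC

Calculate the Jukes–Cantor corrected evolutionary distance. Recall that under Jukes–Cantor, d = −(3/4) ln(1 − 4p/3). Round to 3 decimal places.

0.188

The sequences differ at 4 of 24 sites (3, 4, 6, 21), so p = 4/24 ≈ 0.166667.
d = −(3/4) ln(1 − 4p/3) = −0.75 ln(1 − 0.222223) = −0.75 ln(0.777777)
  = −0.75 × (-0.251315) = 0.188486 substitutions/site.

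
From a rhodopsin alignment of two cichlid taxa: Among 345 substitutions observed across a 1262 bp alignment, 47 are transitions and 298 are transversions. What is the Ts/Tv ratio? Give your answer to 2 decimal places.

R = 47/298 = 0.157718… ≈ 0.16 (to 2 d.p.).

0.16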